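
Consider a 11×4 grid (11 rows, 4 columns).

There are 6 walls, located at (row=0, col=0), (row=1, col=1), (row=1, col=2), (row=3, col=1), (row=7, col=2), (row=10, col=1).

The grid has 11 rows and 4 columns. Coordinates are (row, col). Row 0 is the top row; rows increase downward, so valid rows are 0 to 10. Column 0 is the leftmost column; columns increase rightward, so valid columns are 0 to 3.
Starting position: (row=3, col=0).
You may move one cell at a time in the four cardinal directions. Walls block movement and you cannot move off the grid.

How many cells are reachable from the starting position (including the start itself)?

Answer: Reachable cells: 38

Derivation:
BFS flood-fill from (row=3, col=0):
  Distance 0: (row=3, col=0)
  Distance 1: (row=2, col=0), (row=4, col=0)
  Distance 2: (row=1, col=0), (row=2, col=1), (row=4, col=1), (row=5, col=0)
  Distance 3: (row=2, col=2), (row=4, col=2), (row=5, col=1), (row=6, col=0)
  Distance 4: (row=2, col=3), (row=3, col=2), (row=4, col=3), (row=5, col=2), (row=6, col=1), (row=7, col=0)
  Distance 5: (row=1, col=3), (row=3, col=3), (row=5, col=3), (row=6, col=2), (row=7, col=1), (row=8, col=0)
  Distance 6: (row=0, col=3), (row=6, col=3), (row=8, col=1), (row=9, col=0)
  Distance 7: (row=0, col=2), (row=7, col=3), (row=8, col=2), (row=9, col=1), (row=10, col=0)
  Distance 8: (row=0, col=1), (row=8, col=3), (row=9, col=2)
  Distance 9: (row=9, col=3), (row=10, col=2)
  Distance 10: (row=10, col=3)
Total reachable: 38 (grid has 38 open cells total)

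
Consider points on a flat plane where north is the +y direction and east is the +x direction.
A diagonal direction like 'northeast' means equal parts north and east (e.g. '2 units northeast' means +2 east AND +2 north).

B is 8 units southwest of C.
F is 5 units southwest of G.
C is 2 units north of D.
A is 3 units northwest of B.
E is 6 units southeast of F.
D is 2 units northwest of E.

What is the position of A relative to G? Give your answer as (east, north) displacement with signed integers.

Answer: A is at (east=-12, north=-12) relative to G.

Derivation:
Place G at the origin (east=0, north=0).
  F is 5 units southwest of G: delta (east=-5, north=-5); F at (east=-5, north=-5).
  E is 6 units southeast of F: delta (east=+6, north=-6); E at (east=1, north=-11).
  D is 2 units northwest of E: delta (east=-2, north=+2); D at (east=-1, north=-9).
  C is 2 units north of D: delta (east=+0, north=+2); C at (east=-1, north=-7).
  B is 8 units southwest of C: delta (east=-8, north=-8); B at (east=-9, north=-15).
  A is 3 units northwest of B: delta (east=-3, north=+3); A at (east=-12, north=-12).
Therefore A relative to G: (east=-12, north=-12).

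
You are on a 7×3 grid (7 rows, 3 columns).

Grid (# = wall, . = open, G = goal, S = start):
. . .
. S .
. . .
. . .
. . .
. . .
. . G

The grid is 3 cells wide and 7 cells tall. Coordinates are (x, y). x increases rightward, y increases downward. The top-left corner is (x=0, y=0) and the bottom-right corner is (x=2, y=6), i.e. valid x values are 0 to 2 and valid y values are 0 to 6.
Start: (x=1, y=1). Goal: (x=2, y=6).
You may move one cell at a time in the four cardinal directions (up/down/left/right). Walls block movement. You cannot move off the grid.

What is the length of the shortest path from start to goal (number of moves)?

BFS from (x=1, y=1) until reaching (x=2, y=6):
  Distance 0: (x=1, y=1)
  Distance 1: (x=1, y=0), (x=0, y=1), (x=2, y=1), (x=1, y=2)
  Distance 2: (x=0, y=0), (x=2, y=0), (x=0, y=2), (x=2, y=2), (x=1, y=3)
  Distance 3: (x=0, y=3), (x=2, y=3), (x=1, y=4)
  Distance 4: (x=0, y=4), (x=2, y=4), (x=1, y=5)
  Distance 5: (x=0, y=5), (x=2, y=5), (x=1, y=6)
  Distance 6: (x=0, y=6), (x=2, y=6)  <- goal reached here
One shortest path (6 moves): (x=1, y=1) -> (x=2, y=1) -> (x=2, y=2) -> (x=2, y=3) -> (x=2, y=4) -> (x=2, y=5) -> (x=2, y=6)

Answer: Shortest path length: 6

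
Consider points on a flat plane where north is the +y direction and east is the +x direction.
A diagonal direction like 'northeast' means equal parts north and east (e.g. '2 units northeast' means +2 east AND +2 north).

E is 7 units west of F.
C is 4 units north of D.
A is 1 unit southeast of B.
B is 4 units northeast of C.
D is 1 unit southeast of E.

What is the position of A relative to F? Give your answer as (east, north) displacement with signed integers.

Place F at the origin (east=0, north=0).
  E is 7 units west of F: delta (east=-7, north=+0); E at (east=-7, north=0).
  D is 1 unit southeast of E: delta (east=+1, north=-1); D at (east=-6, north=-1).
  C is 4 units north of D: delta (east=+0, north=+4); C at (east=-6, north=3).
  B is 4 units northeast of C: delta (east=+4, north=+4); B at (east=-2, north=7).
  A is 1 unit southeast of B: delta (east=+1, north=-1); A at (east=-1, north=6).
Therefore A relative to F: (east=-1, north=6).

Answer: A is at (east=-1, north=6) relative to F.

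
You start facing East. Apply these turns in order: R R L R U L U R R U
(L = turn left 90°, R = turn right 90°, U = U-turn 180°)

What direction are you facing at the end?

Start: East
  R (right (90° clockwise)) -> South
  R (right (90° clockwise)) -> West
  L (left (90° counter-clockwise)) -> South
  R (right (90° clockwise)) -> West
  U (U-turn (180°)) -> East
  L (left (90° counter-clockwise)) -> North
  U (U-turn (180°)) -> South
  R (right (90° clockwise)) -> West
  R (right (90° clockwise)) -> North
  U (U-turn (180°)) -> South
Final: South

Answer: Final heading: South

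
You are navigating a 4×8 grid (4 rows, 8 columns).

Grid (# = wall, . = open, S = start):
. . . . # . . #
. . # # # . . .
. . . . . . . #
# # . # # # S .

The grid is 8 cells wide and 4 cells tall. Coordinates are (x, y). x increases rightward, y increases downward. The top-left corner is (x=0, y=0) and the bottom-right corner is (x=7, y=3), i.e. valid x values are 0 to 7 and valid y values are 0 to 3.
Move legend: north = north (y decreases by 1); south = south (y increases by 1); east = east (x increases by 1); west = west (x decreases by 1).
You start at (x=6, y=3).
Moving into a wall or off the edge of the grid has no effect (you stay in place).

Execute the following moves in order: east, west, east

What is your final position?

Start: (x=6, y=3)
  east (east): (x=6, y=3) -> (x=7, y=3)
  west (west): (x=7, y=3) -> (x=6, y=3)
  east (east): (x=6, y=3) -> (x=7, y=3)
Final: (x=7, y=3)

Answer: Final position: (x=7, y=3)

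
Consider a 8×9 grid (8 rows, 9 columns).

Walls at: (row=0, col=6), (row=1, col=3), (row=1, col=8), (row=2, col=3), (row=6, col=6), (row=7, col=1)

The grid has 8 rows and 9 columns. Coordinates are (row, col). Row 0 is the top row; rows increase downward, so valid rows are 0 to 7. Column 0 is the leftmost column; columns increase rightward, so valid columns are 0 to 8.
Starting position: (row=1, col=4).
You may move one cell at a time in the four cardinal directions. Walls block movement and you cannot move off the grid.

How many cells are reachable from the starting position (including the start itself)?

Answer: Reachable cells: 66

Derivation:
BFS flood-fill from (row=1, col=4):
  Distance 0: (row=1, col=4)
  Distance 1: (row=0, col=4), (row=1, col=5), (row=2, col=4)
  Distance 2: (row=0, col=3), (row=0, col=5), (row=1, col=6), (row=2, col=5), (row=3, col=4)
  Distance 3: (row=0, col=2), (row=1, col=7), (row=2, col=6), (row=3, col=3), (row=3, col=5), (row=4, col=4)
  Distance 4: (row=0, col=1), (row=0, col=7), (row=1, col=2), (row=2, col=7), (row=3, col=2), (row=3, col=6), (row=4, col=3), (row=4, col=5), (row=5, col=4)
  Distance 5: (row=0, col=0), (row=0, col=8), (row=1, col=1), (row=2, col=2), (row=2, col=8), (row=3, col=1), (row=3, col=7), (row=4, col=2), (row=4, col=6), (row=5, col=3), (row=5, col=5), (row=6, col=4)
  Distance 6: (row=1, col=0), (row=2, col=1), (row=3, col=0), (row=3, col=8), (row=4, col=1), (row=4, col=7), (row=5, col=2), (row=5, col=6), (row=6, col=3), (row=6, col=5), (row=7, col=4)
  Distance 7: (row=2, col=0), (row=4, col=0), (row=4, col=8), (row=5, col=1), (row=5, col=7), (row=6, col=2), (row=7, col=3), (row=7, col=5)
  Distance 8: (row=5, col=0), (row=5, col=8), (row=6, col=1), (row=6, col=7), (row=7, col=2), (row=7, col=6)
  Distance 9: (row=6, col=0), (row=6, col=8), (row=7, col=7)
  Distance 10: (row=7, col=0), (row=7, col=8)
Total reachable: 66 (grid has 66 open cells total)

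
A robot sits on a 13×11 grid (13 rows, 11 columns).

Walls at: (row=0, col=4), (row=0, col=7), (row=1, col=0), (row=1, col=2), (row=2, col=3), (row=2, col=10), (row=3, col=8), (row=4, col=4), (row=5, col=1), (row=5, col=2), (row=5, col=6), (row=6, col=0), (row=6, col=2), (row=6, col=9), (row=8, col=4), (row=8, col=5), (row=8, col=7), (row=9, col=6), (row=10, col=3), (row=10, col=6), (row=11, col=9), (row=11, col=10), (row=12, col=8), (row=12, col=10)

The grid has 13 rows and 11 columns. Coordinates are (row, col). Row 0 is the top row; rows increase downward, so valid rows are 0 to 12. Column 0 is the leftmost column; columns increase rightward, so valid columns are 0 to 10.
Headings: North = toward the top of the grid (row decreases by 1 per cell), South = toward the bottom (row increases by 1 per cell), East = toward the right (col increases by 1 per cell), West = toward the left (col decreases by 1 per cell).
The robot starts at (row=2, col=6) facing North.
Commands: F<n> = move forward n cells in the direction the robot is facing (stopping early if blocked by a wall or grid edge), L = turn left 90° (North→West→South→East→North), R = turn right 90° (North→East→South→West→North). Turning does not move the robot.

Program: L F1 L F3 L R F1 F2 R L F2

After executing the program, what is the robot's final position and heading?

Start: (row=2, col=6), facing North
  L: turn left, now facing West
  F1: move forward 1, now at (row=2, col=5)
  L: turn left, now facing South
  F3: move forward 3, now at (row=5, col=5)
  L: turn left, now facing East
  R: turn right, now facing South
  F1: move forward 1, now at (row=6, col=5)
  F2: move forward 1/2 (blocked), now at (row=7, col=5)
  R: turn right, now facing West
  L: turn left, now facing South
  F2: move forward 0/2 (blocked), now at (row=7, col=5)
Final: (row=7, col=5), facing South

Answer: Final position: (row=7, col=5), facing South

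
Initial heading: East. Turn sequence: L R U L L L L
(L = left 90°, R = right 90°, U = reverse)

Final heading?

Answer: Final heading: West

Derivation:
Start: East
  L (left (90° counter-clockwise)) -> North
  R (right (90° clockwise)) -> East
  U (U-turn (180°)) -> West
  L (left (90° counter-clockwise)) -> South
  L (left (90° counter-clockwise)) -> East
  L (left (90° counter-clockwise)) -> North
  L (left (90° counter-clockwise)) -> West
Final: West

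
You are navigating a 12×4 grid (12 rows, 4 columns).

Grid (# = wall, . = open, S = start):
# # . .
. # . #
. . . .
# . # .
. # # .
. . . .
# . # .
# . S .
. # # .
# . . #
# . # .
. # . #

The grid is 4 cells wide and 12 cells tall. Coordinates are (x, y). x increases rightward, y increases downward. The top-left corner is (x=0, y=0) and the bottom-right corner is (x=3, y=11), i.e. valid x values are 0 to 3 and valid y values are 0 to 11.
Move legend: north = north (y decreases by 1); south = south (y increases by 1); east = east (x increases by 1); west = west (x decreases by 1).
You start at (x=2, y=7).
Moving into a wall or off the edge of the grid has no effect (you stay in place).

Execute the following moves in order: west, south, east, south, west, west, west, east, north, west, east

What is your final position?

Start: (x=2, y=7)
  west (west): (x=2, y=7) -> (x=1, y=7)
  south (south): blocked, stay at (x=1, y=7)
  east (east): (x=1, y=7) -> (x=2, y=7)
  south (south): blocked, stay at (x=2, y=7)
  west (west): (x=2, y=7) -> (x=1, y=7)
  west (west): blocked, stay at (x=1, y=7)
  west (west): blocked, stay at (x=1, y=7)
  east (east): (x=1, y=7) -> (x=2, y=7)
  north (north): blocked, stay at (x=2, y=7)
  west (west): (x=2, y=7) -> (x=1, y=7)
  east (east): (x=1, y=7) -> (x=2, y=7)
Final: (x=2, y=7)

Answer: Final position: (x=2, y=7)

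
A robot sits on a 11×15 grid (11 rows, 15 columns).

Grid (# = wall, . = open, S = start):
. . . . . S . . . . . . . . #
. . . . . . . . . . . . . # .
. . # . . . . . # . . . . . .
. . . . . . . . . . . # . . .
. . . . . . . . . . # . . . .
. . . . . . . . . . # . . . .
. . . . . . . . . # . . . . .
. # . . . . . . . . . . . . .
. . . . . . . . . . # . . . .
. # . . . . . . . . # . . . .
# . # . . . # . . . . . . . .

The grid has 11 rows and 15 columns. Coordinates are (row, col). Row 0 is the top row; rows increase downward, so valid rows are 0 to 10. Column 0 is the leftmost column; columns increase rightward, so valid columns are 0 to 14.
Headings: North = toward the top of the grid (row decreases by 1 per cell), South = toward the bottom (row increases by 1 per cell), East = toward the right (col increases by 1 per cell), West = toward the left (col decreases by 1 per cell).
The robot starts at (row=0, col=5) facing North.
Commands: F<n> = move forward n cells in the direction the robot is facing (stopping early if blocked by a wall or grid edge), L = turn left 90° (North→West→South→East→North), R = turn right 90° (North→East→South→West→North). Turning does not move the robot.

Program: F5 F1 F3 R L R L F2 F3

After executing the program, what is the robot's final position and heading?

Answer: Final position: (row=0, col=5), facing North

Derivation:
Start: (row=0, col=5), facing North
  F5: move forward 0/5 (blocked), now at (row=0, col=5)
  F1: move forward 0/1 (blocked), now at (row=0, col=5)
  F3: move forward 0/3 (blocked), now at (row=0, col=5)
  R: turn right, now facing East
  L: turn left, now facing North
  R: turn right, now facing East
  L: turn left, now facing North
  F2: move forward 0/2 (blocked), now at (row=0, col=5)
  F3: move forward 0/3 (blocked), now at (row=0, col=5)
Final: (row=0, col=5), facing North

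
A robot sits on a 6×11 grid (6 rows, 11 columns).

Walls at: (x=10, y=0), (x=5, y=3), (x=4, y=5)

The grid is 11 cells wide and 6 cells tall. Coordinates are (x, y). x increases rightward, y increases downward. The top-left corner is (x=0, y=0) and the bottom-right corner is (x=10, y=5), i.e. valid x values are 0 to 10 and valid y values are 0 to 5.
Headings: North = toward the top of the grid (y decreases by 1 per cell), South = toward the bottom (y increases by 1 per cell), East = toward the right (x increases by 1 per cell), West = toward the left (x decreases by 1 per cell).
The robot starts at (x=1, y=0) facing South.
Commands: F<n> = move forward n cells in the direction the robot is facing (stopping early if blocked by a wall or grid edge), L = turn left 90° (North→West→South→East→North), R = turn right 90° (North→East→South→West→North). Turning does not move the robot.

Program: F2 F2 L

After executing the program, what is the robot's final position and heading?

Start: (x=1, y=0), facing South
  F2: move forward 2, now at (x=1, y=2)
  F2: move forward 2, now at (x=1, y=4)
  L: turn left, now facing East
Final: (x=1, y=4), facing East

Answer: Final position: (x=1, y=4), facing East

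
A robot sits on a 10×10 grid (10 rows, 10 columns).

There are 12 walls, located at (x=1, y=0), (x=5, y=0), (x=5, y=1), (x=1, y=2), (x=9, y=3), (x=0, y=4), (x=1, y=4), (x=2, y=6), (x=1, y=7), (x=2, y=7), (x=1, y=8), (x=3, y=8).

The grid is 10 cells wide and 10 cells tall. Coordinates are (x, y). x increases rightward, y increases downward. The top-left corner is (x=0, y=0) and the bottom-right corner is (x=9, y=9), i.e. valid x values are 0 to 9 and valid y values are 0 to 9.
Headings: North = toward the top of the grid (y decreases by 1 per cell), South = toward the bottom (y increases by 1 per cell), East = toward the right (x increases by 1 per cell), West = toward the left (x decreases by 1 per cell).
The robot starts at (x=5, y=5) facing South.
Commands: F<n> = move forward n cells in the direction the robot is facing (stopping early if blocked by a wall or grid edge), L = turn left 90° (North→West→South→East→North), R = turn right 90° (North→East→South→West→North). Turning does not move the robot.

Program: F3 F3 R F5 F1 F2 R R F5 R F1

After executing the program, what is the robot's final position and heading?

Answer: Final position: (x=5, y=9), facing South

Derivation:
Start: (x=5, y=5), facing South
  F3: move forward 3, now at (x=5, y=8)
  F3: move forward 1/3 (blocked), now at (x=5, y=9)
  R: turn right, now facing West
  F5: move forward 5, now at (x=0, y=9)
  F1: move forward 0/1 (blocked), now at (x=0, y=9)
  F2: move forward 0/2 (blocked), now at (x=0, y=9)
  R: turn right, now facing North
  R: turn right, now facing East
  F5: move forward 5, now at (x=5, y=9)
  R: turn right, now facing South
  F1: move forward 0/1 (blocked), now at (x=5, y=9)
Final: (x=5, y=9), facing South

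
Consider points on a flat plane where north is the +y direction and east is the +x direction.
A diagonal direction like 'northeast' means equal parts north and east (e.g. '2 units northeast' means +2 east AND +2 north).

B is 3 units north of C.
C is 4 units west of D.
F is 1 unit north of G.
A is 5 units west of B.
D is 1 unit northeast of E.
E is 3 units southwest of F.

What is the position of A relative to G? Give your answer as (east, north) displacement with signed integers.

Answer: A is at (east=-11, north=2) relative to G.

Derivation:
Place G at the origin (east=0, north=0).
  F is 1 unit north of G: delta (east=+0, north=+1); F at (east=0, north=1).
  E is 3 units southwest of F: delta (east=-3, north=-3); E at (east=-3, north=-2).
  D is 1 unit northeast of E: delta (east=+1, north=+1); D at (east=-2, north=-1).
  C is 4 units west of D: delta (east=-4, north=+0); C at (east=-6, north=-1).
  B is 3 units north of C: delta (east=+0, north=+3); B at (east=-6, north=2).
  A is 5 units west of B: delta (east=-5, north=+0); A at (east=-11, north=2).
Therefore A relative to G: (east=-11, north=2).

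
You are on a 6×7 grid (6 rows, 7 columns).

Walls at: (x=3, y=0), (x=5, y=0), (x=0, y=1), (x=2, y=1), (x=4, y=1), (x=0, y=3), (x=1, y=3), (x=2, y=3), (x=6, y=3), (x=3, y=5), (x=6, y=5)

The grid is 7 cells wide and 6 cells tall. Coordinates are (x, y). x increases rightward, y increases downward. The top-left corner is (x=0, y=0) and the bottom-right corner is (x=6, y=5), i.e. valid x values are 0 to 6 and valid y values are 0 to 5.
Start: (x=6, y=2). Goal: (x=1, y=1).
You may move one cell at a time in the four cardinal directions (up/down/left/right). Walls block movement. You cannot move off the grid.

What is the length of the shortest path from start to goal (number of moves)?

BFS from (x=6, y=2) until reaching (x=1, y=1):
  Distance 0: (x=6, y=2)
  Distance 1: (x=6, y=1), (x=5, y=2)
  Distance 2: (x=6, y=0), (x=5, y=1), (x=4, y=2), (x=5, y=3)
  Distance 3: (x=3, y=2), (x=4, y=3), (x=5, y=4)
  Distance 4: (x=3, y=1), (x=2, y=2), (x=3, y=3), (x=4, y=4), (x=6, y=4), (x=5, y=5)
  Distance 5: (x=1, y=2), (x=3, y=4), (x=4, y=5)
  Distance 6: (x=1, y=1), (x=0, y=2), (x=2, y=4)  <- goal reached here
One shortest path (6 moves): (x=6, y=2) -> (x=5, y=2) -> (x=4, y=2) -> (x=3, y=2) -> (x=2, y=2) -> (x=1, y=2) -> (x=1, y=1)

Answer: Shortest path length: 6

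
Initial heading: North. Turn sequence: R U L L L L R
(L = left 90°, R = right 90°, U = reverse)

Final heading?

Start: North
  R (right (90° clockwise)) -> East
  U (U-turn (180°)) -> West
  L (left (90° counter-clockwise)) -> South
  L (left (90° counter-clockwise)) -> East
  L (left (90° counter-clockwise)) -> North
  L (left (90° counter-clockwise)) -> West
  R (right (90° clockwise)) -> North
Final: North

Answer: Final heading: North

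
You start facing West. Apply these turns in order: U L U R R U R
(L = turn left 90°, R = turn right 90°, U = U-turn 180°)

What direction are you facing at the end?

Answer: Final heading: West

Derivation:
Start: West
  U (U-turn (180°)) -> East
  L (left (90° counter-clockwise)) -> North
  U (U-turn (180°)) -> South
  R (right (90° clockwise)) -> West
  R (right (90° clockwise)) -> North
  U (U-turn (180°)) -> South
  R (right (90° clockwise)) -> West
Final: West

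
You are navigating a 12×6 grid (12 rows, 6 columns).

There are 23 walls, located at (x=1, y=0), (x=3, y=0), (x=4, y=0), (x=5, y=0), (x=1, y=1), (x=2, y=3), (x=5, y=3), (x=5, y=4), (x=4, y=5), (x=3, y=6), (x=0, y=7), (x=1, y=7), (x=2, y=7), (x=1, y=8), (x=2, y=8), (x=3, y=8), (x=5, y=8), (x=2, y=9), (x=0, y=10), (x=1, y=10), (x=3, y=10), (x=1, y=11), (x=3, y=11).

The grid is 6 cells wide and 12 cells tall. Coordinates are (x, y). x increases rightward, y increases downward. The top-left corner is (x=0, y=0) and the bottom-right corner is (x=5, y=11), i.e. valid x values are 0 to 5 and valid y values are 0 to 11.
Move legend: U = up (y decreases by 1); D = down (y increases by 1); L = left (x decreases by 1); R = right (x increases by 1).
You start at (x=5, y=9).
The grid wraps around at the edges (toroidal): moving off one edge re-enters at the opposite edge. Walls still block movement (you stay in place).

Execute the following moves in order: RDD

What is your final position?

Answer: Final position: (x=0, y=9)

Derivation:
Start: (x=5, y=9)
  R (right): (x=5, y=9) -> (x=0, y=9)
  D (down): blocked, stay at (x=0, y=9)
  D (down): blocked, stay at (x=0, y=9)
Final: (x=0, y=9)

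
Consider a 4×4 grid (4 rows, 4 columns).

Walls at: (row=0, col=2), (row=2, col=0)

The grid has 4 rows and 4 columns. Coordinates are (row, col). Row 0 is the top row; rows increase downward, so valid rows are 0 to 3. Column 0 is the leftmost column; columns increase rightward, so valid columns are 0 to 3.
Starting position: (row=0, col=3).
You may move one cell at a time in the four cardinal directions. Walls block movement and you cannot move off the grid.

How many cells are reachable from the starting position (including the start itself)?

Answer: Reachable cells: 14

Derivation:
BFS flood-fill from (row=0, col=3):
  Distance 0: (row=0, col=3)
  Distance 1: (row=1, col=3)
  Distance 2: (row=1, col=2), (row=2, col=3)
  Distance 3: (row=1, col=1), (row=2, col=2), (row=3, col=3)
  Distance 4: (row=0, col=1), (row=1, col=0), (row=2, col=1), (row=3, col=2)
  Distance 5: (row=0, col=0), (row=3, col=1)
  Distance 6: (row=3, col=0)
Total reachable: 14 (grid has 14 open cells total)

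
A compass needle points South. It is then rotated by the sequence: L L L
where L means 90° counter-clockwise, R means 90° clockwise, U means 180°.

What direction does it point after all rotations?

Start: South
  L (left (90° counter-clockwise)) -> East
  L (left (90° counter-clockwise)) -> North
  L (left (90° counter-clockwise)) -> West
Final: West

Answer: Final heading: West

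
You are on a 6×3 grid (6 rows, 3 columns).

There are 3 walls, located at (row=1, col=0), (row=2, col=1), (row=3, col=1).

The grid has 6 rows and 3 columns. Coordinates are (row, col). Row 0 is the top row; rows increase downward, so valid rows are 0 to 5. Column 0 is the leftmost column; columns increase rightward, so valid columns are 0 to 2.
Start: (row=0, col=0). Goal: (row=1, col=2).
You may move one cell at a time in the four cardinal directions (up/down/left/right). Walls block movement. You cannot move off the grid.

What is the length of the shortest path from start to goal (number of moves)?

Answer: Shortest path length: 3

Derivation:
BFS from (row=0, col=0) until reaching (row=1, col=2):
  Distance 0: (row=0, col=0)
  Distance 1: (row=0, col=1)
  Distance 2: (row=0, col=2), (row=1, col=1)
  Distance 3: (row=1, col=2)  <- goal reached here
One shortest path (3 moves): (row=0, col=0) -> (row=0, col=1) -> (row=0, col=2) -> (row=1, col=2)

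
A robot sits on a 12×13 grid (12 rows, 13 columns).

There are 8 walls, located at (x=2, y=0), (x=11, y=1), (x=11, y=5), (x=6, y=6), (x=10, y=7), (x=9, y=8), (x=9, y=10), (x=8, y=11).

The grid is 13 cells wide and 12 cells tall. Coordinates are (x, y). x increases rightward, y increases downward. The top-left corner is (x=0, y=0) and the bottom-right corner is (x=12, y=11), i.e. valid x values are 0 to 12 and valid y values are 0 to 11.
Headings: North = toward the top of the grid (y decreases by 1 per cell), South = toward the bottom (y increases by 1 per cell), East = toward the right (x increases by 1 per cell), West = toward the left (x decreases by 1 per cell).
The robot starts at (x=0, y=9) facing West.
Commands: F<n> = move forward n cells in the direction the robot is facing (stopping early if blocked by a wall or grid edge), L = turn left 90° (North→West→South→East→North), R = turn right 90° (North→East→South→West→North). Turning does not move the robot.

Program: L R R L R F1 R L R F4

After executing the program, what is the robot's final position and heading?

Answer: Final position: (x=4, y=8), facing East

Derivation:
Start: (x=0, y=9), facing West
  L: turn left, now facing South
  R: turn right, now facing West
  R: turn right, now facing North
  L: turn left, now facing West
  R: turn right, now facing North
  F1: move forward 1, now at (x=0, y=8)
  R: turn right, now facing East
  L: turn left, now facing North
  R: turn right, now facing East
  F4: move forward 4, now at (x=4, y=8)
Final: (x=4, y=8), facing East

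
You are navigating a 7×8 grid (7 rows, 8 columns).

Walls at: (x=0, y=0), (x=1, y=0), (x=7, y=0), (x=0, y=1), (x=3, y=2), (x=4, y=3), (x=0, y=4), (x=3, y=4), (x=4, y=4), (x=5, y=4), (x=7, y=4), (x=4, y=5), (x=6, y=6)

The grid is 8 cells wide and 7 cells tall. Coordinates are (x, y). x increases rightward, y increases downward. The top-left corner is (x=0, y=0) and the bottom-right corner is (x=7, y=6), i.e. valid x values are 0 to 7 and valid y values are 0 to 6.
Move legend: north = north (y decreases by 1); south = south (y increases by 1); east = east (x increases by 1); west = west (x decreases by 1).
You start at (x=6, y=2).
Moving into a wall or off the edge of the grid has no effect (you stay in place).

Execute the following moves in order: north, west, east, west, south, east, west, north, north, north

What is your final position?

Start: (x=6, y=2)
  north (north): (x=6, y=2) -> (x=6, y=1)
  west (west): (x=6, y=1) -> (x=5, y=1)
  east (east): (x=5, y=1) -> (x=6, y=1)
  west (west): (x=6, y=1) -> (x=5, y=1)
  south (south): (x=5, y=1) -> (x=5, y=2)
  east (east): (x=5, y=2) -> (x=6, y=2)
  west (west): (x=6, y=2) -> (x=5, y=2)
  north (north): (x=5, y=2) -> (x=5, y=1)
  north (north): (x=5, y=1) -> (x=5, y=0)
  north (north): blocked, stay at (x=5, y=0)
Final: (x=5, y=0)

Answer: Final position: (x=5, y=0)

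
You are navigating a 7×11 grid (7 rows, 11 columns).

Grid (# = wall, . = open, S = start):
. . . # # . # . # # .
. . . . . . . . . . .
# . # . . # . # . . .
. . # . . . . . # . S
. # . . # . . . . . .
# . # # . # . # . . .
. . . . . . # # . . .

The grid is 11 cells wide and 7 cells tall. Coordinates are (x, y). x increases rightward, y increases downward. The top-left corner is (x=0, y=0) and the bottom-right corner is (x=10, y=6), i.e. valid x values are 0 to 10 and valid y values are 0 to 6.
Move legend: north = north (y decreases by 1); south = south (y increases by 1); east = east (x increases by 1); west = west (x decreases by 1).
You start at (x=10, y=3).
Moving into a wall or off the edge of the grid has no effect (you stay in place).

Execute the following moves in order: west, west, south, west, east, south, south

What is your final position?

Start: (x=10, y=3)
  west (west): (x=10, y=3) -> (x=9, y=3)
  west (west): blocked, stay at (x=9, y=3)
  south (south): (x=9, y=3) -> (x=9, y=4)
  west (west): (x=9, y=4) -> (x=8, y=4)
  east (east): (x=8, y=4) -> (x=9, y=4)
  south (south): (x=9, y=4) -> (x=9, y=5)
  south (south): (x=9, y=5) -> (x=9, y=6)
Final: (x=9, y=6)

Answer: Final position: (x=9, y=6)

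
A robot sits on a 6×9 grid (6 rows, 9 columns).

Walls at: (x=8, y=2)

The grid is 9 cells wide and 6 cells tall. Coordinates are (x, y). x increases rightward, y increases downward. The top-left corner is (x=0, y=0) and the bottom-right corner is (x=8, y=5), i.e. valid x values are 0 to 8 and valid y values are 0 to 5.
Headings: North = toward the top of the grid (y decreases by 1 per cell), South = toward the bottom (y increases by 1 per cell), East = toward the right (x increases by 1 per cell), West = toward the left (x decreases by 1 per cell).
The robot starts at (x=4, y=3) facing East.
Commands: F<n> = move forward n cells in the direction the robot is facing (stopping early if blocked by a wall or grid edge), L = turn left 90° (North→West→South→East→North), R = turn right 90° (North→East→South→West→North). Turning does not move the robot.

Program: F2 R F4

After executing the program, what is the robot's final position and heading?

Start: (x=4, y=3), facing East
  F2: move forward 2, now at (x=6, y=3)
  R: turn right, now facing South
  F4: move forward 2/4 (blocked), now at (x=6, y=5)
Final: (x=6, y=5), facing South

Answer: Final position: (x=6, y=5), facing South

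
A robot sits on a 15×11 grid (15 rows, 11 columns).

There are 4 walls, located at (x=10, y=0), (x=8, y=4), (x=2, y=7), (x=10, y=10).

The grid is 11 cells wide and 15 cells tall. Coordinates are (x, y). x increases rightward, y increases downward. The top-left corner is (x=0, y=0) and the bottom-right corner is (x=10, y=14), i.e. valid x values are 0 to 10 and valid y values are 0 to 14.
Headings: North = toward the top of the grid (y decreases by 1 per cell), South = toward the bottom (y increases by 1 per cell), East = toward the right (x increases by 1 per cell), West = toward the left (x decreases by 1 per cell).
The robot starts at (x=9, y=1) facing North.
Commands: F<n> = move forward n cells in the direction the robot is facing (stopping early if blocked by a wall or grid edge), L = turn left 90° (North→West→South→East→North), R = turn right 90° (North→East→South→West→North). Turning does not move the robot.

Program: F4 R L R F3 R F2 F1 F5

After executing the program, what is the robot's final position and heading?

Answer: Final position: (x=9, y=8), facing South

Derivation:
Start: (x=9, y=1), facing North
  F4: move forward 1/4 (blocked), now at (x=9, y=0)
  R: turn right, now facing East
  L: turn left, now facing North
  R: turn right, now facing East
  F3: move forward 0/3 (blocked), now at (x=9, y=0)
  R: turn right, now facing South
  F2: move forward 2, now at (x=9, y=2)
  F1: move forward 1, now at (x=9, y=3)
  F5: move forward 5, now at (x=9, y=8)
Final: (x=9, y=8), facing South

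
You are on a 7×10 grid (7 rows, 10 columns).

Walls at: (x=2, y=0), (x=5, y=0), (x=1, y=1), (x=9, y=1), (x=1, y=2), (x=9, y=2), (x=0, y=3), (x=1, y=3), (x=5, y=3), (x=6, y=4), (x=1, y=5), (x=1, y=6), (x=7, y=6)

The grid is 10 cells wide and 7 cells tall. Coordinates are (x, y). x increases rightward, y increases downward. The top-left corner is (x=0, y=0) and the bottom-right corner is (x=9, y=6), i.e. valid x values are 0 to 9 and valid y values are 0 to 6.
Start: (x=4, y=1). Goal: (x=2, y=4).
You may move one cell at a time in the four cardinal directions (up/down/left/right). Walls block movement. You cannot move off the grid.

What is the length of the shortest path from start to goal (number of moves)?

Answer: Shortest path length: 5

Derivation:
BFS from (x=4, y=1) until reaching (x=2, y=4):
  Distance 0: (x=4, y=1)
  Distance 1: (x=4, y=0), (x=3, y=1), (x=5, y=1), (x=4, y=2)
  Distance 2: (x=3, y=0), (x=2, y=1), (x=6, y=1), (x=3, y=2), (x=5, y=2), (x=4, y=3)
  Distance 3: (x=6, y=0), (x=7, y=1), (x=2, y=2), (x=6, y=2), (x=3, y=3), (x=4, y=4)
  Distance 4: (x=7, y=0), (x=8, y=1), (x=7, y=2), (x=2, y=3), (x=6, y=3), (x=3, y=4), (x=5, y=4), (x=4, y=5)
  Distance 5: (x=8, y=0), (x=8, y=2), (x=7, y=3), (x=2, y=4), (x=3, y=5), (x=5, y=5), (x=4, y=6)  <- goal reached here
One shortest path (5 moves): (x=4, y=1) -> (x=3, y=1) -> (x=2, y=1) -> (x=2, y=2) -> (x=2, y=3) -> (x=2, y=4)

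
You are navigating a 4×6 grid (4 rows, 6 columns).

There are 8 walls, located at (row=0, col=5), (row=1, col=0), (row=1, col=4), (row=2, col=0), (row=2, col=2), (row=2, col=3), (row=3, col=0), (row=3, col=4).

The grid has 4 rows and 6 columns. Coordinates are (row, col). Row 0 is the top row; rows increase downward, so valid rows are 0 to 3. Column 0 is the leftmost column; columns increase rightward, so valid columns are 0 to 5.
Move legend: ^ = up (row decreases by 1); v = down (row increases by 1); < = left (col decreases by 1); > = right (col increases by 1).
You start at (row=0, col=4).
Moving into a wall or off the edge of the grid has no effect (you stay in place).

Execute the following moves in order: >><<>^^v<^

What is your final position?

Answer: Final position: (row=0, col=2)

Derivation:
Start: (row=0, col=4)
  > (right): blocked, stay at (row=0, col=4)
  > (right): blocked, stay at (row=0, col=4)
  < (left): (row=0, col=4) -> (row=0, col=3)
  < (left): (row=0, col=3) -> (row=0, col=2)
  > (right): (row=0, col=2) -> (row=0, col=3)
  ^ (up): blocked, stay at (row=0, col=3)
  ^ (up): blocked, stay at (row=0, col=3)
  v (down): (row=0, col=3) -> (row=1, col=3)
  < (left): (row=1, col=3) -> (row=1, col=2)
  ^ (up): (row=1, col=2) -> (row=0, col=2)
Final: (row=0, col=2)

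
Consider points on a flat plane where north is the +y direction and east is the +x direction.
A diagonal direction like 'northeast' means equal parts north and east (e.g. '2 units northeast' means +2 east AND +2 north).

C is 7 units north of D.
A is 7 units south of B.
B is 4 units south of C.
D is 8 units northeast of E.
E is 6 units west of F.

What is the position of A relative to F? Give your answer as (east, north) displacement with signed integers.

Answer: A is at (east=2, north=4) relative to F.

Derivation:
Place F at the origin (east=0, north=0).
  E is 6 units west of F: delta (east=-6, north=+0); E at (east=-6, north=0).
  D is 8 units northeast of E: delta (east=+8, north=+8); D at (east=2, north=8).
  C is 7 units north of D: delta (east=+0, north=+7); C at (east=2, north=15).
  B is 4 units south of C: delta (east=+0, north=-4); B at (east=2, north=11).
  A is 7 units south of B: delta (east=+0, north=-7); A at (east=2, north=4).
Therefore A relative to F: (east=2, north=4).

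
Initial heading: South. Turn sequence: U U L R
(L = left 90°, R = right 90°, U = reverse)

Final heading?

Start: South
  U (U-turn (180°)) -> North
  U (U-turn (180°)) -> South
  L (left (90° counter-clockwise)) -> East
  R (right (90° clockwise)) -> South
Final: South

Answer: Final heading: South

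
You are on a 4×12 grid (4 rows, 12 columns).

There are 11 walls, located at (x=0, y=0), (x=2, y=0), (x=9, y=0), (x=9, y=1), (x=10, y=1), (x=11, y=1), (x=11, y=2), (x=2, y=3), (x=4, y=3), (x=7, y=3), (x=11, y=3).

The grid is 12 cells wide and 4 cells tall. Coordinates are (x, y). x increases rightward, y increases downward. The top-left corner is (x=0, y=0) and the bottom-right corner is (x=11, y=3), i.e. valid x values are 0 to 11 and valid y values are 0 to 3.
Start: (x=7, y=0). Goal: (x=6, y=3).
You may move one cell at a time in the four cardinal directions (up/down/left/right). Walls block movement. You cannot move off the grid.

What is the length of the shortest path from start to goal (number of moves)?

Answer: Shortest path length: 4

Derivation:
BFS from (x=7, y=0) until reaching (x=6, y=3):
  Distance 0: (x=7, y=0)
  Distance 1: (x=6, y=0), (x=8, y=0), (x=7, y=1)
  Distance 2: (x=5, y=0), (x=6, y=1), (x=8, y=1), (x=7, y=2)
  Distance 3: (x=4, y=0), (x=5, y=1), (x=6, y=2), (x=8, y=2)
  Distance 4: (x=3, y=0), (x=4, y=1), (x=5, y=2), (x=9, y=2), (x=6, y=3), (x=8, y=3)  <- goal reached here
One shortest path (4 moves): (x=7, y=0) -> (x=6, y=0) -> (x=6, y=1) -> (x=6, y=2) -> (x=6, y=3)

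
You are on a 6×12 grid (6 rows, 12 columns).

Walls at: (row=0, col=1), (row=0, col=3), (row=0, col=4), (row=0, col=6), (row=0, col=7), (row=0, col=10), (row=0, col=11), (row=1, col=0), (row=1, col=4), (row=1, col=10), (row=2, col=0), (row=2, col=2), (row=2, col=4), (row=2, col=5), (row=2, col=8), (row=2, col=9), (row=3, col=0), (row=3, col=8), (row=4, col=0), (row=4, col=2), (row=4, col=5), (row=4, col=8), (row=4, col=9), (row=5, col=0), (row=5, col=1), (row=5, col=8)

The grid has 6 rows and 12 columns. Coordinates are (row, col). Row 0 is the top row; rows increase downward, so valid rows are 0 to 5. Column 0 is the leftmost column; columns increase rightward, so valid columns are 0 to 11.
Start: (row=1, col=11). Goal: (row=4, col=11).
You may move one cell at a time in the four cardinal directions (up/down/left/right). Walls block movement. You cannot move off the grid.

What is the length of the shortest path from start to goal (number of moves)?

Answer: Shortest path length: 3

Derivation:
BFS from (row=1, col=11) until reaching (row=4, col=11):
  Distance 0: (row=1, col=11)
  Distance 1: (row=2, col=11)
  Distance 2: (row=2, col=10), (row=3, col=11)
  Distance 3: (row=3, col=10), (row=4, col=11)  <- goal reached here
One shortest path (3 moves): (row=1, col=11) -> (row=2, col=11) -> (row=3, col=11) -> (row=4, col=11)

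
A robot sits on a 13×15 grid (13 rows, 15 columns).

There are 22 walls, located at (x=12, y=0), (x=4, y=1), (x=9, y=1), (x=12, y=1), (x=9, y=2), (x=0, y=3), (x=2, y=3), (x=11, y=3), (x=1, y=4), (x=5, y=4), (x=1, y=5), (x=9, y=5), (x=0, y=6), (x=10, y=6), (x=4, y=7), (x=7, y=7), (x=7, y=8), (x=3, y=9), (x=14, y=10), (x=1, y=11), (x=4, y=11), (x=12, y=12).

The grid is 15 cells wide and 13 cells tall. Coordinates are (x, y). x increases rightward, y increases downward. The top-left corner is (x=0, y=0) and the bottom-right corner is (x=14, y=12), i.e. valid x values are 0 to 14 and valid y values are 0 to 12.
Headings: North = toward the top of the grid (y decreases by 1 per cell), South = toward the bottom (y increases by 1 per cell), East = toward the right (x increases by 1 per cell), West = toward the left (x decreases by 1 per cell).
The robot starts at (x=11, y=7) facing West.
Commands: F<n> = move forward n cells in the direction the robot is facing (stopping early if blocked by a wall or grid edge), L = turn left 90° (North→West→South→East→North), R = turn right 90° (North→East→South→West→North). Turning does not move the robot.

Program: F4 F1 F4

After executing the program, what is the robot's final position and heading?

Start: (x=11, y=7), facing West
  F4: move forward 3/4 (blocked), now at (x=8, y=7)
  F1: move forward 0/1 (blocked), now at (x=8, y=7)
  F4: move forward 0/4 (blocked), now at (x=8, y=7)
Final: (x=8, y=7), facing West

Answer: Final position: (x=8, y=7), facing West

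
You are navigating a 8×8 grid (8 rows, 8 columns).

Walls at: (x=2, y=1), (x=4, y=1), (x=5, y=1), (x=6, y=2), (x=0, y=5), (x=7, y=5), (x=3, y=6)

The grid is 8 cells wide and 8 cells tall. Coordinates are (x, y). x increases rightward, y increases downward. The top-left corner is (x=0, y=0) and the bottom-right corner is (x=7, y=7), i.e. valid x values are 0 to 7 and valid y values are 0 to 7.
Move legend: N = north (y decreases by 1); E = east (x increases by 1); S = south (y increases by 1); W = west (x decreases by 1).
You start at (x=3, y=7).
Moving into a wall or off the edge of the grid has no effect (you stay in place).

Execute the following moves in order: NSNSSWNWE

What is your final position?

Start: (x=3, y=7)
  N (north): blocked, stay at (x=3, y=7)
  S (south): blocked, stay at (x=3, y=7)
  N (north): blocked, stay at (x=3, y=7)
  S (south): blocked, stay at (x=3, y=7)
  S (south): blocked, stay at (x=3, y=7)
  W (west): (x=3, y=7) -> (x=2, y=7)
  N (north): (x=2, y=7) -> (x=2, y=6)
  W (west): (x=2, y=6) -> (x=1, y=6)
  E (east): (x=1, y=6) -> (x=2, y=6)
Final: (x=2, y=6)

Answer: Final position: (x=2, y=6)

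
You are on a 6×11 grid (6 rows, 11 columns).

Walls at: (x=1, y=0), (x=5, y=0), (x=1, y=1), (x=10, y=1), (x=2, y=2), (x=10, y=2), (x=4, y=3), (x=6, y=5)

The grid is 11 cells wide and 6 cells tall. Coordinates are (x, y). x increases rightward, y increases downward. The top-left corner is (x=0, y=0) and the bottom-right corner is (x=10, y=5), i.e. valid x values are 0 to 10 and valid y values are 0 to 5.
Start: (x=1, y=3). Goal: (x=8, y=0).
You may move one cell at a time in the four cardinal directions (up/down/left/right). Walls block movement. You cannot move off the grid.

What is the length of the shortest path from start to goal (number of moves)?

Answer: Shortest path length: 10

Derivation:
BFS from (x=1, y=3) until reaching (x=8, y=0):
  Distance 0: (x=1, y=3)
  Distance 1: (x=1, y=2), (x=0, y=3), (x=2, y=3), (x=1, y=4)
  Distance 2: (x=0, y=2), (x=3, y=3), (x=0, y=4), (x=2, y=4), (x=1, y=5)
  Distance 3: (x=0, y=1), (x=3, y=2), (x=3, y=4), (x=0, y=5), (x=2, y=5)
  Distance 4: (x=0, y=0), (x=3, y=1), (x=4, y=2), (x=4, y=4), (x=3, y=5)
  Distance 5: (x=3, y=0), (x=2, y=1), (x=4, y=1), (x=5, y=2), (x=5, y=4), (x=4, y=5)
  Distance 6: (x=2, y=0), (x=4, y=0), (x=5, y=1), (x=6, y=2), (x=5, y=3), (x=6, y=4), (x=5, y=5)
  Distance 7: (x=6, y=1), (x=7, y=2), (x=6, y=3), (x=7, y=4)
  Distance 8: (x=6, y=0), (x=7, y=1), (x=8, y=2), (x=7, y=3), (x=8, y=4), (x=7, y=5)
  Distance 9: (x=7, y=0), (x=8, y=1), (x=9, y=2), (x=8, y=3), (x=9, y=4), (x=8, y=5)
  Distance 10: (x=8, y=0), (x=9, y=1), (x=9, y=3), (x=10, y=4), (x=9, y=5)  <- goal reached here
One shortest path (10 moves): (x=1, y=3) -> (x=2, y=3) -> (x=3, y=3) -> (x=3, y=2) -> (x=4, y=2) -> (x=5, y=2) -> (x=6, y=2) -> (x=7, y=2) -> (x=8, y=2) -> (x=8, y=1) -> (x=8, y=0)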